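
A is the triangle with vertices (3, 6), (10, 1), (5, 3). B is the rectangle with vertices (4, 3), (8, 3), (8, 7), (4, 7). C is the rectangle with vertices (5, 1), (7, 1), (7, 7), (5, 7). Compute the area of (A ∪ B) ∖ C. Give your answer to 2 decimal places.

9.79

|A ∪ B| = 18.5929.
|(A ∪ B) ∩ C| = 8.8.
|(A ∪ B) ∖ C| = 18.5929 − 8.8 = 9.79.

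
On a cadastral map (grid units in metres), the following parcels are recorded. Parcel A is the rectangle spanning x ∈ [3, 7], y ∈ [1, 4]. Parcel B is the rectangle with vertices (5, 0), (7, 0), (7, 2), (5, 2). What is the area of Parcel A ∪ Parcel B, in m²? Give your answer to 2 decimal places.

By inclusion–exclusion:
Individual areas: |Parcel A| = 12, |Parcel B| = 4.
|Parcel A∩Parcel B|: x∈[5,7], y∈[1,2] → 2·1 = 2.
|Parcel A ∪ Parcel B| = 16 − 2 = 14.00.

14.00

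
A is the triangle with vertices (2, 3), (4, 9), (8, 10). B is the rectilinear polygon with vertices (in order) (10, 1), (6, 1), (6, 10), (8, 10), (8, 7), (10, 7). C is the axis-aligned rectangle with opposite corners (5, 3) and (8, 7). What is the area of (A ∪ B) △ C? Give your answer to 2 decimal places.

|A ∪ B| = 39.1667.
|(A ∪ B) ∩ C| = 8.1071.
|(A ∪ B) △ C| = 39.1667 + 12 − 16.2143 = 34.95.

34.95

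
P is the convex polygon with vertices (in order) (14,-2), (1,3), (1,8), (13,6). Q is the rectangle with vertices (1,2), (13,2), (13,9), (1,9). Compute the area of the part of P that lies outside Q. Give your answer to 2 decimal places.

|P| = 79.5, |P∩Q| = 58.7.
|P ∖ Q| = |P| − |P∩Q| = 79.5 − 58.7 = 20.80.

20.80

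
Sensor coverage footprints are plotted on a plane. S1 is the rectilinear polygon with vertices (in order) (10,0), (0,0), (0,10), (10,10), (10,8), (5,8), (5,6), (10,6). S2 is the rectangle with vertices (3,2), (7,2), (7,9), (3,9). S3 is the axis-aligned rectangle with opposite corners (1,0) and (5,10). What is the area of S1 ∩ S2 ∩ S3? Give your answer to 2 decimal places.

14.00

The intersection is the polygon with vertices (5,6), (5,2), (3,2), (3,9), (5,9), (5,8).
By the shoelace formula its area is 14.00.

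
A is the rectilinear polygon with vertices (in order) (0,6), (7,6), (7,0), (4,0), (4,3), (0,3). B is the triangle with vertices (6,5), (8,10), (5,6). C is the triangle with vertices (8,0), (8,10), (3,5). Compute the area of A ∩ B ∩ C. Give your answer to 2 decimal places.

0.70

The intersection is the polygon with vertices (6,5), (5,6), (6.4,6).
By the shoelace formula its area is 0.70.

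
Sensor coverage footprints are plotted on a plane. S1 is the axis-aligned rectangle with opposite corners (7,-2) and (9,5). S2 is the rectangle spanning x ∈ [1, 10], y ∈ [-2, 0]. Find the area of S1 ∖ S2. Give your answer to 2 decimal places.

10.00

|S1∩S2|: x∈[7,9], y∈[-2,0] → 2·2 = 4.
|S1| = 14.
|S1 ∖ S2| = |S1| − |S1∩S2| = 14 − 4 = 10.00.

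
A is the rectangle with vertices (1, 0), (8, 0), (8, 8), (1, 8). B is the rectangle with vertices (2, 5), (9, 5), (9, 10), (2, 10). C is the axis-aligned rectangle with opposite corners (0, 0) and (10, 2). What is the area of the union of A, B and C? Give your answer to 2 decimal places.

By inclusion–exclusion:
Individual areas: |A| = 56, |B| = 35, |C| = 20.
|A∩B|: x∈[2,8], y∈[5,8] → 6·3 = 18.
|A∩C|: x∈[1,8], y∈[0,2] → 7·2 = 14.
|B∩C| = 0 (no overlap).
|A∩B∩C| = 0.
|A ∪ B ∪ C| = 111 − 32 + 0 = 79.00.

79.00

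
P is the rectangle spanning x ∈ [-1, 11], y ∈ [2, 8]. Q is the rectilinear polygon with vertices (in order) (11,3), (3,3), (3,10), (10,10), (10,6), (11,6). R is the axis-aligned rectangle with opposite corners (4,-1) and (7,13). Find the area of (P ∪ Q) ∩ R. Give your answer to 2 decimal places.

The region (P ∪ Q) ∩ R is the polygon with vertices (4,2), (4,10), (7,10), (7,2).
By the shoelace formula its area is 24.00.

24.00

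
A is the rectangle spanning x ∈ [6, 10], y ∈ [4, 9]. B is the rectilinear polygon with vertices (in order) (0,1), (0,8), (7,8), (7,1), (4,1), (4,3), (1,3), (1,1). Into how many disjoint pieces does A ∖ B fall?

A ∖ B is a single connected region.

1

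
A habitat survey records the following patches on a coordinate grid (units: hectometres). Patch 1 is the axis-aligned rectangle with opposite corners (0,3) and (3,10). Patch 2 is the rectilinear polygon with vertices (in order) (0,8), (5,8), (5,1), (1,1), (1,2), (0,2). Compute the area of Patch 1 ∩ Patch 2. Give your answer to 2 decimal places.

The intersection is the polygon with vertices (3,3), (0,3), (0,8), (3,8).
By the shoelace formula its area is 15.00.

15.00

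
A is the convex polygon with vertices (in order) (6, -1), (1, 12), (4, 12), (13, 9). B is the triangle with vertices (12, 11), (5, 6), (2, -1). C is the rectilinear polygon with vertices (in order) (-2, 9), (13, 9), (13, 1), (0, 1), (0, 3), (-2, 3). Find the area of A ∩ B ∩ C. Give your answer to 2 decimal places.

12.60

The intersection is the polygon with vertices (5,6), (9.2,9), (10.333,9), (4.737,2.284), (4.108,3.919).
By the shoelace formula its area is 12.60.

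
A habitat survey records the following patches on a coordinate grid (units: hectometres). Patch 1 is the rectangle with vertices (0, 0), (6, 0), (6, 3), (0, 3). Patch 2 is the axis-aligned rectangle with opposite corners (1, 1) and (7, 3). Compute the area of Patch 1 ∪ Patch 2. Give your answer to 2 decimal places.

20.00

By inclusion–exclusion:
Individual areas: |Patch 1| = 18, |Patch 2| = 12.
|Patch 1∩Patch 2|: x∈[1,6], y∈[1,3] → 5·2 = 10.
|Patch 1 ∪ Patch 2| = 30 − 10 = 20.00.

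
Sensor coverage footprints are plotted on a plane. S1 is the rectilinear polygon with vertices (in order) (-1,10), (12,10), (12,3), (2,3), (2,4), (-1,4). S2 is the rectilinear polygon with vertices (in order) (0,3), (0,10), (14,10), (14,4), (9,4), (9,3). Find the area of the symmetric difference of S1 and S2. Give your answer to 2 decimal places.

|S1| = 88, |S2| = 93, |S1∩S2| = 79.
|S1 △ S2| = |S1| + |S2| − 2·|S1∩S2| = 88 + 93 − 158 = 23.00.

23.00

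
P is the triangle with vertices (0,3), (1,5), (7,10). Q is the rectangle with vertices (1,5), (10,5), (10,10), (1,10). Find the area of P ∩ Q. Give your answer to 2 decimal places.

The intersection is the polygon with vertices (7,10), (2,5), (1,5).
By the shoelace formula its area is 2.50.

2.50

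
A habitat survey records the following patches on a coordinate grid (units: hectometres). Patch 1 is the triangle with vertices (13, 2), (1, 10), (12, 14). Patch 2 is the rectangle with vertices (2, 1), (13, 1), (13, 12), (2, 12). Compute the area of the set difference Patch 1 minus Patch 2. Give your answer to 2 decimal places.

6.18

|Patch 1| = 68, |Patch 1∩Patch 2| = 61.8182.
|Patch 1 ∖ Patch 2| = |Patch 1| − |Patch 1∩Patch 2| = 68 − 61.8182 = 6.18.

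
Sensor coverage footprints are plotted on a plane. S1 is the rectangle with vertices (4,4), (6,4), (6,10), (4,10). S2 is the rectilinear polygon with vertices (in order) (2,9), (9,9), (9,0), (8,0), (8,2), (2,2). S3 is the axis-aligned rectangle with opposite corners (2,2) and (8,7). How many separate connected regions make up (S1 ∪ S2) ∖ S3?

(S1 ∪ S2) ∖ S3 is a single connected region.

1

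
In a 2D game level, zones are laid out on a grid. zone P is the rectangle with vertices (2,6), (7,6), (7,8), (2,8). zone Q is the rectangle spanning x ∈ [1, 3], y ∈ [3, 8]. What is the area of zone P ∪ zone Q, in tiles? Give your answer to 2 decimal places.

By inclusion–exclusion:
Individual areas: |zone P| = 10, |zone Q| = 10.
|zone P∩zone Q|: x∈[2,3], y∈[6,8] → 1·2 = 2.
|zone P ∪ zone Q| = 20 − 2 = 18.00.

18.00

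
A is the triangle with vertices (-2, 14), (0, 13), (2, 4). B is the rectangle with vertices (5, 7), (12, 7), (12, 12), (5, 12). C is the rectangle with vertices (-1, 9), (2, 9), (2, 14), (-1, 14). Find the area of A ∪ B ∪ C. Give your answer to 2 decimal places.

53.22

By inclusion–exclusion:
Individual areas: |A| = 8, |B| = 35, |C| = 15.
|A∩B| = 0.
|A∩C| = 4.7778.
|B∩C| = 0 (no overlap).
|A∩B∩C| = 0.
|A ∪ B ∪ C| = 58 − 4.7778 + 0 = 53.22.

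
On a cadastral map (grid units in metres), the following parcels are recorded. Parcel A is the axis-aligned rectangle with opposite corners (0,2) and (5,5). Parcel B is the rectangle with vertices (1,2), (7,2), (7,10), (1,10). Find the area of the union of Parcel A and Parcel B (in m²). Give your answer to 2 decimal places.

51.00

By inclusion–exclusion:
Individual areas: |Parcel A| = 15, |Parcel B| = 48.
|Parcel A∩Parcel B|: x∈[1,5], y∈[2,5] → 4·3 = 12.
|Parcel A ∪ Parcel B| = 63 − 12 = 51.00.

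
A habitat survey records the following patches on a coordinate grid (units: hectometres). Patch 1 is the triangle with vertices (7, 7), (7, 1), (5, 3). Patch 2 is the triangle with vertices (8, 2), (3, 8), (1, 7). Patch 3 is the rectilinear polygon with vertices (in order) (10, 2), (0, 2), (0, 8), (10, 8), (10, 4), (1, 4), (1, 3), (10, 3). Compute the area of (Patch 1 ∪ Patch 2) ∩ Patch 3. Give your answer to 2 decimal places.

|Patch 1 ∪ Patch 2| = 13.3728.
|(Patch 1 ∪ Patch 2) ∩ Patch 3| = 11.08.

11.08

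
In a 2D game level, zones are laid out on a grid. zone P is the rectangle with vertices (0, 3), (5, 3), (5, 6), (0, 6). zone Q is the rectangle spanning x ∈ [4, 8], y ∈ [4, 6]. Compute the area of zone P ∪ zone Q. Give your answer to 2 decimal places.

21.00

By inclusion–exclusion:
Individual areas: |zone P| = 15, |zone Q| = 8.
|zone P∩zone Q|: x∈[4,5], y∈[4,6] → 1·2 = 2.
|zone P ∪ zone Q| = 23 − 2 = 21.00.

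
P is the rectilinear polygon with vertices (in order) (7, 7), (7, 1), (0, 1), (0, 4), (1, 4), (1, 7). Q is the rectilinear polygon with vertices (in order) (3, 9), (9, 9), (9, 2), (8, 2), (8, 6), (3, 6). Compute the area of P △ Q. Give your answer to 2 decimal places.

53.00

|P| = 39, |Q| = 22, |P∩Q| = 4.
|P △ Q| = |P| + |Q| − 2·|P∩Q| = 39 + 22 − 8 = 53.00.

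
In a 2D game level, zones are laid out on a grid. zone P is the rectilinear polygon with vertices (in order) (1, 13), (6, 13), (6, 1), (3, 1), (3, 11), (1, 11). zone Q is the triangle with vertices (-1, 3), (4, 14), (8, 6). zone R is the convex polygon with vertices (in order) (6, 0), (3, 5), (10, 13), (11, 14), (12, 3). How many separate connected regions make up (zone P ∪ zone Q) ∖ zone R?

(zone P ∪ zone Q) ∖ zone R is a single connected region.

1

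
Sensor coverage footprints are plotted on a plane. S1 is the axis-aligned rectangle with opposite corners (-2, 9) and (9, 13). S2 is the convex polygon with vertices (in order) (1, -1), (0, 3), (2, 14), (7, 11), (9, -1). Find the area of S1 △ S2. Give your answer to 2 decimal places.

102.14

|S1| = 44, |S2| = 96.5, |S1∩S2| = 19.1818.
|S1 △ S2| = |S1| + |S2| − 2·|S1∩S2| = 44 + 96.5 − 38.3636 = 102.14.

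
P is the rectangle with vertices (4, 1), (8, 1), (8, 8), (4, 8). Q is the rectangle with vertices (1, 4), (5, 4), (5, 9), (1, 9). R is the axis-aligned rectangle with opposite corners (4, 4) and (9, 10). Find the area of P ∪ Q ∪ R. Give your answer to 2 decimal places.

By inclusion–exclusion:
Individual areas: |P| = 28, |Q| = 20, |R| = 30.
|P∩Q|: x∈[4,5], y∈[4,8] → 1·4 = 4.
|P∩R|: x∈[4,8], y∈[4,8] → 4·4 = 16.
|Q∩R|: x∈[4,5], y∈[4,9] → 1·5 = 5.
|P∩Q∩R| = 4.
|P ∪ Q ∪ R| = 78 − 25 + 4 = 57.00.

57.00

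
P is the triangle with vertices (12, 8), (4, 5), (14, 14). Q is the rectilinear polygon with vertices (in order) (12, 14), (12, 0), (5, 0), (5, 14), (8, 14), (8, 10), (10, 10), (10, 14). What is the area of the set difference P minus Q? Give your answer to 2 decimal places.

|P| = 21, |P∩Q| = 16.4486.
|P ∖ Q| = |P| − |P∩Q| = 21 − 16.4486 = 4.55.

4.55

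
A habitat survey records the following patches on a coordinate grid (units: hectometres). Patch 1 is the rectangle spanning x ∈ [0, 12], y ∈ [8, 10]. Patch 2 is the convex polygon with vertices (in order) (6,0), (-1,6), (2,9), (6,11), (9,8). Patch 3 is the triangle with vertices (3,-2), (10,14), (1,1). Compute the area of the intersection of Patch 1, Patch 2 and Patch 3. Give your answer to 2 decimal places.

The intersection is the polygon with vertices (7.87,9.13), (7.375,8), (5.846,8), (7.136,9.864).
By the shoelace formula its area is 2.02.

2.02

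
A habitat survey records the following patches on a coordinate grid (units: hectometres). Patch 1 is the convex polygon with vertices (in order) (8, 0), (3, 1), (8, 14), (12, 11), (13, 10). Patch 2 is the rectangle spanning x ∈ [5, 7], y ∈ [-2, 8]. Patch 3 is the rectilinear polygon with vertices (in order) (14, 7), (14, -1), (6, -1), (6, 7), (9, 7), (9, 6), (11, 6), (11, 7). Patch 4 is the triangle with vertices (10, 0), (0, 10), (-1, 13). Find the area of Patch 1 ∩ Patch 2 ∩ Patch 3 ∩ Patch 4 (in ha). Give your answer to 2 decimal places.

The intersection is the polygon with vertices (6,4.727), (7,3.546), (7,3), (6,4).
By the shoelace formula its area is 0.64.

0.64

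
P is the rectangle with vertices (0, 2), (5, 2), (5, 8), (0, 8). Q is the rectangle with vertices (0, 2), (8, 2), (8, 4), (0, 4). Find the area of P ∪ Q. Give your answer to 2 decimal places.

By inclusion–exclusion:
Individual areas: |P| = 30, |Q| = 16.
|P∩Q|: x∈[0,5], y∈[2,4] → 5·2 = 10.
|P ∪ Q| = 46 − 10 = 36.00.

36.00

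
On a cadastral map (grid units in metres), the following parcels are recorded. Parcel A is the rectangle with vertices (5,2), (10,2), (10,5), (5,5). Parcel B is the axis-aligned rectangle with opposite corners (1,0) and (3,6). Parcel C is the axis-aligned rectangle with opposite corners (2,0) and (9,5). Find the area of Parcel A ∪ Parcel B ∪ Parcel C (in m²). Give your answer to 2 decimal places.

By inclusion–exclusion:
Individual areas: |Parcel A| = 15, |Parcel B| = 12, |Parcel C| = 35.
|Parcel A∩Parcel B| = 0 (no overlap).
|Parcel A∩Parcel C|: x∈[5,9], y∈[2,5] → 4·3 = 12.
|Parcel B∩Parcel C|: x∈[2,3], y∈[0,5] → 1·5 = 5.
|Parcel A∩Parcel B∩Parcel C| = 0.
|Parcel A ∪ Parcel B ∪ Parcel C| = 62 − 17 + 0 = 45.00.

45.00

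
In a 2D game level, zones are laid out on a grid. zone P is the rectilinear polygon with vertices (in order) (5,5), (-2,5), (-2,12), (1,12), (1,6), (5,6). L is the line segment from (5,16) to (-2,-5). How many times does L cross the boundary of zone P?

2

The segment meets the boundary at (1.333,5), (1.667,6).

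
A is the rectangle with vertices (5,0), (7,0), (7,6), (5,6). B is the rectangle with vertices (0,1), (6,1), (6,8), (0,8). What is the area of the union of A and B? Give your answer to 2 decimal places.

49.00

By inclusion–exclusion:
Individual areas: |A| = 12, |B| = 42.
|A∩B|: x∈[5,6], y∈[1,6] → 1·5 = 5.
|A ∪ B| = 54 − 5 = 49.00.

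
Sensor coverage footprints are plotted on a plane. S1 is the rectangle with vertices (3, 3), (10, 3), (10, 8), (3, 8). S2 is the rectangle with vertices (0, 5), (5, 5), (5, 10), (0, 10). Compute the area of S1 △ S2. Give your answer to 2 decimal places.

48.00

|S1∩S2|: x∈[3,5], y∈[5,8] → 2·3 = 6.
|S1 △ S2| = |S1| + |S2| − 2·|S1∩S2| = 35 + 25 − 12 = 48.00.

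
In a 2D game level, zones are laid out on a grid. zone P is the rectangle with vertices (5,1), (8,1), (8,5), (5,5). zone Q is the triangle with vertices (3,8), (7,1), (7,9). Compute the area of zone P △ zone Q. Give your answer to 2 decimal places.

|zone P| = 12, |zone Q| = 16, |zone P∩zone Q| = 4.5.
|zone P △ zone Q| = |zone P| + |zone Q| − 2·|zone P∩zone Q| = 12 + 16 − 9 = 19.00.

19.00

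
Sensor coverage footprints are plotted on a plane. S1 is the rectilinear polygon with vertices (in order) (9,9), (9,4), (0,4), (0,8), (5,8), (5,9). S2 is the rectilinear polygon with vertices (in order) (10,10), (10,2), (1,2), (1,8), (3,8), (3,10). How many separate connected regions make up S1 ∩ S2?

S1 ∩ S2 is a single connected region.

1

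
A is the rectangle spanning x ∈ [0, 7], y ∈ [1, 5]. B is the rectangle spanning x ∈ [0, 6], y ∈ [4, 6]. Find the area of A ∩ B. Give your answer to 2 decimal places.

|A∩B|: x∈[0,6], y∈[4,5] → 6·1 = 6.

6.00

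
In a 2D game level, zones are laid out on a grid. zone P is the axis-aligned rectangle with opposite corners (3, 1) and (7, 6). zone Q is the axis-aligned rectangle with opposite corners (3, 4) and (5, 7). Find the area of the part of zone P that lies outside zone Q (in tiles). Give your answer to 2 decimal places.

|zone P∩zone Q|: x∈[3,5], y∈[4,6] → 2·2 = 4.
|zone P| = 20.
|zone P ∖ zone Q| = |zone P| − |zone P∩zone Q| = 20 − 4 = 16.00.

16.00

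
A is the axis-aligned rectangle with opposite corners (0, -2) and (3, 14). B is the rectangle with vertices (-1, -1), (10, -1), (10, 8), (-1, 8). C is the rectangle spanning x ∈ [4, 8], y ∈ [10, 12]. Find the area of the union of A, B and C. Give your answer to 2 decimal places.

By inclusion–exclusion:
Individual areas: |A| = 48, |B| = 99, |C| = 8.
|A∩B|: x∈[0,3], y∈[-1,8] → 3·9 = 27.
|A∩C| = 0 (no overlap).
|B∩C| = 0 (no overlap).
|A∩B∩C| = 0.
|A ∪ B ∪ C| = 155 − 27 + 0 = 128.00.

128.00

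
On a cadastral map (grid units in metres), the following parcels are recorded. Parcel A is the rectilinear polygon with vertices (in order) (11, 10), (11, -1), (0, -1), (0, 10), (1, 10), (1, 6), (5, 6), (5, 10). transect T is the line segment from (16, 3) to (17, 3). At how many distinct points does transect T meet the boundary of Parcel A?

The segment lies entirely outside Parcel A and never meets its boundary.

0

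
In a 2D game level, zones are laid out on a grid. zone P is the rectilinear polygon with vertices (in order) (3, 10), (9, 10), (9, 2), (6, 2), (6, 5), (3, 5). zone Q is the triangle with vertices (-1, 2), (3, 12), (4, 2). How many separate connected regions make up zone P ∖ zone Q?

1

zone P ∖ zone Q is a single connected region.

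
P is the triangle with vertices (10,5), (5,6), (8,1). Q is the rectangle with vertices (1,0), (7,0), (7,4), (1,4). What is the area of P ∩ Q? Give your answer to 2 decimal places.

0.53

The intersection is the polygon with vertices (6.2,4), (7,4), (7,2.667).
By the shoelace formula its area is 0.53.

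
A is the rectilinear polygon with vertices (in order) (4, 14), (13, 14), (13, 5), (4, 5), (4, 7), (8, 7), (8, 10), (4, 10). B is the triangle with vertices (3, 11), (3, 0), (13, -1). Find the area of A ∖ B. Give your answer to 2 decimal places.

62.67

|A| = 69, |A∩B| = 6.3333.
|A ∖ B| = |A| − |A∩B| = 69 − 6.3333 = 62.67.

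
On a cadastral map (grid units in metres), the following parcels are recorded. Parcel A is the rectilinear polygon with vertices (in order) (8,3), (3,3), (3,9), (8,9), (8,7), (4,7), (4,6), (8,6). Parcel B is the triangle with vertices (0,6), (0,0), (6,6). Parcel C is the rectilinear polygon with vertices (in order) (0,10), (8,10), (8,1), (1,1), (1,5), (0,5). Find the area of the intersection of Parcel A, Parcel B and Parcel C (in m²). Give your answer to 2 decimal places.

The intersection is the polygon with vertices (4,6), (6,6), (3,3), (3,6).
By the shoelace formula its area is 4.50.

4.50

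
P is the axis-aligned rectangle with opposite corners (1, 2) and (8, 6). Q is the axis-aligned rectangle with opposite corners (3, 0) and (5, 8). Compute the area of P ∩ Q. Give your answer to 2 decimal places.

8.00

|P∩Q|: x∈[3,5], y∈[2,6] → 2·4 = 8.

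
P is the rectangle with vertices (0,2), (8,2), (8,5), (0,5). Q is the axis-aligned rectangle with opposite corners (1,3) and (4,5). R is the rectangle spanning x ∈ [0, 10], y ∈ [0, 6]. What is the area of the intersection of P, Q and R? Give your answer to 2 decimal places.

The intersection is the polygon with vertices (4,3), (1,3), (1,5), (4,5).
By the shoelace formula its area is 6.00.

6.00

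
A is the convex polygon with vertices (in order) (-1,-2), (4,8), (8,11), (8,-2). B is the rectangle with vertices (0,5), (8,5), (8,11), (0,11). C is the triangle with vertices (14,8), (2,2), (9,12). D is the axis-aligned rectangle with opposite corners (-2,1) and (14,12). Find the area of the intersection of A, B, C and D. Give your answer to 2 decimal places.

10.86

The intersection is the polygon with vertices (4.1,5), (8,10.571), (8,5).
By the shoelace formula its area is 10.86.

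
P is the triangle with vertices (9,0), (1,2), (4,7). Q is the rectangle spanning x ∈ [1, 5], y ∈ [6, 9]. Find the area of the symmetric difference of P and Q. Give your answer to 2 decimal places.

|P| = 23, |Q| = 12, |P∩Q| = 0.6571.
|P △ Q| = |P| + |Q| − 2·|P∩Q| = 23 + 12 − 1.3143 = 33.69.

33.69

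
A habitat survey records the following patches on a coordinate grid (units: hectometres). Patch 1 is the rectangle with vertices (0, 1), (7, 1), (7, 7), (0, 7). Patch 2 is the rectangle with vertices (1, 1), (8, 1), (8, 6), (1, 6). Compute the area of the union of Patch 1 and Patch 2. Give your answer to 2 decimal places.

47.00

By inclusion–exclusion:
Individual areas: |Patch 1| = 42, |Patch 2| = 35.
|Patch 1∩Patch 2|: x∈[1,7], y∈[1,6] → 6·5 = 30.
|Patch 1 ∪ Patch 2| = 77 − 30 = 47.00.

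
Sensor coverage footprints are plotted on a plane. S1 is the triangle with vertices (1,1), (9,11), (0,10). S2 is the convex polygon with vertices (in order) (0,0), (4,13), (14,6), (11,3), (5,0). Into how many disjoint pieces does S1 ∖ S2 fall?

S1 ∖ S2 splits into 2 disjoint pieces (area 0.8101, area 11.8476).

2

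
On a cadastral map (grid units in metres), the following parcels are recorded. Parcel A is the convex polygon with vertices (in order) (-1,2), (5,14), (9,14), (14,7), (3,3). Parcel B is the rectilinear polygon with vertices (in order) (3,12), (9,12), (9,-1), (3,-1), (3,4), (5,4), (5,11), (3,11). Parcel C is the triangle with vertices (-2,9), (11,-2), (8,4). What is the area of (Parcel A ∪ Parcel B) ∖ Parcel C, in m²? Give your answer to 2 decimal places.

|Parcel A ∪ Parcel B| = 122.7955.
|(Parcel A ∪ Parcel B) ∩ Parcel C| = 18.222.
|(Parcel A ∪ Parcel B) ∖ Parcel C| = 122.7955 − 18.222 = 104.57.

104.57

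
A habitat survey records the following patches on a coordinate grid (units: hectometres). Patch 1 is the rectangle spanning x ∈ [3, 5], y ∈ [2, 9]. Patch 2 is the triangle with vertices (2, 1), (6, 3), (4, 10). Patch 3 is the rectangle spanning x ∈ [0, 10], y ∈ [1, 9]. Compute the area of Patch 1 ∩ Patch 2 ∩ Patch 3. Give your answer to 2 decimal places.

The intersection is the polygon with vertices (4,2), (3,2), (3,5.5), (3.778,9), (4.286,9), (5,6.5), (5,2.5).
By the shoelace formula its area is 11.50.

11.50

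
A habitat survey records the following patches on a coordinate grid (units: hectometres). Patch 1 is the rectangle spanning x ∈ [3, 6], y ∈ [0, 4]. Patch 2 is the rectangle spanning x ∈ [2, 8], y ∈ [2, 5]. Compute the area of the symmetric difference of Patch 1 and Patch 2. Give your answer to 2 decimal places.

|Patch 1∩Patch 2|: x∈[3,6], y∈[2,4] → 3·2 = 6.
|Patch 1 △ Patch 2| = |Patch 1| + |Patch 2| − 2·|Patch 1∩Patch 2| = 12 + 18 − 12 = 18.00.

18.00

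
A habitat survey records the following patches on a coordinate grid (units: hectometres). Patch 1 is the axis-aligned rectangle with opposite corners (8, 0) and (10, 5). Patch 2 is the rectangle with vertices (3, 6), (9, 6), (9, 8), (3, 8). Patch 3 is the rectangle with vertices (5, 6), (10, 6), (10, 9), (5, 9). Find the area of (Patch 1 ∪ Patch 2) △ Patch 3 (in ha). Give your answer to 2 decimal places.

21.00

|Patch 1 ∪ Patch 2| = 22.
|(Patch 1 ∪ Patch 2) ∩ Patch 3| = 8.
|(Patch 1 ∪ Patch 2) △ Patch 3| = 22 + 15 − 16 = 21.00.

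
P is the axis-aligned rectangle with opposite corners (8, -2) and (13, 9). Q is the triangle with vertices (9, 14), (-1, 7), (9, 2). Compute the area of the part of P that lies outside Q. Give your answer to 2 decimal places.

48.25

|P| = 55, |P∩Q| = 6.75.
|P ∖ Q| = |P| − |P∩Q| = 55 − 6.75 = 48.25.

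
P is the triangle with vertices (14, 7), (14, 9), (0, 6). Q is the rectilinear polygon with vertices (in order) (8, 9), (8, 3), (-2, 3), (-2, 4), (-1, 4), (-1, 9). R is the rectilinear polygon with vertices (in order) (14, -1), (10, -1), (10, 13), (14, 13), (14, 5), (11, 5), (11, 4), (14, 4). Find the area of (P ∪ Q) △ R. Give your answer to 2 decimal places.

|P ∪ Q| = 64.4286.
|(P ∪ Q) ∩ R| = 6.8571.
|(P ∪ Q) △ R| = 64.4286 + 53 − 13.7143 = 103.71.

103.71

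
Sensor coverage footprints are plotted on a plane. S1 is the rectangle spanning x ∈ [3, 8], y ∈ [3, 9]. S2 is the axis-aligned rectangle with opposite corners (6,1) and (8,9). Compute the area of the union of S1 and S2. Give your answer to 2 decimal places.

By inclusion–exclusion:
Individual areas: |S1| = 30, |S2| = 16.
|S1∩S2|: x∈[6,8], y∈[3,9] → 2·6 = 12.
|S1 ∪ S2| = 46 − 12 = 34.00.

34.00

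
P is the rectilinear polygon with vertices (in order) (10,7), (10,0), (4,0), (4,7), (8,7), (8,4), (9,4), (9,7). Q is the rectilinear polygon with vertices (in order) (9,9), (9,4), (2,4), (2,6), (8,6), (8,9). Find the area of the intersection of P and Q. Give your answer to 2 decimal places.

8.00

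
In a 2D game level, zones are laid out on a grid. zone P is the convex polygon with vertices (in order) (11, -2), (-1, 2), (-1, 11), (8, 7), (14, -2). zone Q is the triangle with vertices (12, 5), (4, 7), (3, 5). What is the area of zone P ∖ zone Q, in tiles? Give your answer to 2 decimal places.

|zone P| = 102, |zone P∩zone Q| = 7.9333.
|zone P ∖ zone Q| = |zone P| − |zone P∩zone Q| = 102 − 7.9333 = 94.07.

94.07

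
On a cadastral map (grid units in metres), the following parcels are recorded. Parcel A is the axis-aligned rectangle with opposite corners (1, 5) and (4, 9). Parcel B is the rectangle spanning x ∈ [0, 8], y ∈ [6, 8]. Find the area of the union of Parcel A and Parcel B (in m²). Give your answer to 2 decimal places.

22.00

By inclusion–exclusion:
Individual areas: |Parcel A| = 12, |Parcel B| = 16.
|Parcel A∩Parcel B|: x∈[1,4], y∈[6,8] → 3·2 = 6.
|Parcel A ∪ Parcel B| = 28 − 6 = 22.00.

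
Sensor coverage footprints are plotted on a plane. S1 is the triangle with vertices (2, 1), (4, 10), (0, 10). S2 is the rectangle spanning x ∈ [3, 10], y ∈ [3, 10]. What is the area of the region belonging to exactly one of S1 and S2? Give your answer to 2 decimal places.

62.50

|S1| = 18, |S2| = 49, |S1∩S2| = 2.25.
|S1 △ S2| = |S1| + |S2| − 2·|S1∩S2| = 18 + 49 − 4.5 = 62.50.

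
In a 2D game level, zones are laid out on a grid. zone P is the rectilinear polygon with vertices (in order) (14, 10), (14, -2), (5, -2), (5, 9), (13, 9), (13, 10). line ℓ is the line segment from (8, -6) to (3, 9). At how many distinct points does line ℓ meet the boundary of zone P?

2

The segment meets the boundary at (6.667,-2), (5,3).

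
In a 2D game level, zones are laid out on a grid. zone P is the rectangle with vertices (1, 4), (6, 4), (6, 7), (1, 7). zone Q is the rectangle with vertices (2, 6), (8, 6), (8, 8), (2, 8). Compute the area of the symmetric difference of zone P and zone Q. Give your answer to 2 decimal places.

|zone P∩zone Q|: x∈[2,6], y∈[6,7] → 4·1 = 4.
|zone P △ zone Q| = |zone P| + |zone Q| − 2·|zone P∩zone Q| = 15 + 12 − 8 = 19.00.

19.00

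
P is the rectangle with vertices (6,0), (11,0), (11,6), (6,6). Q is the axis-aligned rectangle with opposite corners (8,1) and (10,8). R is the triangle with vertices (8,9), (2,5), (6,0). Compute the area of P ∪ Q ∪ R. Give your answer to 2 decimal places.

By inclusion–exclusion:
Individual areas: |P| = 30, |Q| = 14, |R| = 23.
|P∩Q|: x∈[8,10], y∈[1,6] → 2·5 = 10.
|P∩R| = 4.
|Q∩R| = 0.
|P∩Q∩R| = 0.
|P ∪ Q ∪ R| = 67 − 14 + 0 = 53.00.

53.00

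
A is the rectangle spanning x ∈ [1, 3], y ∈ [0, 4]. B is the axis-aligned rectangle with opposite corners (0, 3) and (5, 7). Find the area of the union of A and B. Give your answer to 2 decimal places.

26.00

By inclusion–exclusion:
Individual areas: |A| = 8, |B| = 20.
|A∩B|: x∈[1,3], y∈[3,4] → 2·1 = 2.
|A ∪ B| = 28 − 2 = 26.00.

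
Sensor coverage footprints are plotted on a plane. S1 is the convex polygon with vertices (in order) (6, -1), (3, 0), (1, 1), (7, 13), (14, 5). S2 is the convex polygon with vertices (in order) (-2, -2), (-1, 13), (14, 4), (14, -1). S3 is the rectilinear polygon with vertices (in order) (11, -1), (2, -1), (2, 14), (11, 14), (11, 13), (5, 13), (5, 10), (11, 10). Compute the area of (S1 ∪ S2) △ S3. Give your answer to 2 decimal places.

101.16

|S1 ∪ S2| = 181.3604.
|(S1 ∪ S2) ∩ S3| = 98.6004.
|(S1 ∪ S2) △ S3| = 181.3604 + 117 − 197.2008 = 101.16.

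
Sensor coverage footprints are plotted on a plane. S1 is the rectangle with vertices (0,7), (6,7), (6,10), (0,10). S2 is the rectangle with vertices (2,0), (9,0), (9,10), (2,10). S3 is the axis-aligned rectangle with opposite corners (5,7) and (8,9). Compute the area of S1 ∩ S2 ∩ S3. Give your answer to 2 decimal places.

2.00

The intersection is the polygon with vertices (5,7), (5,9), (6,9), (6,7).
By the shoelace formula its area is 2.00.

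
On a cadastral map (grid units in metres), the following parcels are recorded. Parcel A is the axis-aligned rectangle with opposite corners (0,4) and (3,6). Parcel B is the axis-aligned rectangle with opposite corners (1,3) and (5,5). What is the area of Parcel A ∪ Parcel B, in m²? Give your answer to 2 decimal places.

12.00

By inclusion–exclusion:
Individual areas: |Parcel A| = 6, |Parcel B| = 8.
|Parcel A∩Parcel B|: x∈[1,3], y∈[4,5] → 2·1 = 2.
|Parcel A ∪ Parcel B| = 14 − 2 = 12.00.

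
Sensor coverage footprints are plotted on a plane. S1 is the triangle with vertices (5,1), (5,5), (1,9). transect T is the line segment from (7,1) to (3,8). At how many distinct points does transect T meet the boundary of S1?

2

The segment meets the boundary at (4.333,5.667), (5,4.5).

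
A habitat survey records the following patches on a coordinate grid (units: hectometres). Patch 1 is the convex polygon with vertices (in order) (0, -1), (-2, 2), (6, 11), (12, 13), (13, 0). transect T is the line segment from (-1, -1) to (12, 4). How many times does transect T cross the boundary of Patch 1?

1

The segment meets the boundary at (-0.204,-0.694).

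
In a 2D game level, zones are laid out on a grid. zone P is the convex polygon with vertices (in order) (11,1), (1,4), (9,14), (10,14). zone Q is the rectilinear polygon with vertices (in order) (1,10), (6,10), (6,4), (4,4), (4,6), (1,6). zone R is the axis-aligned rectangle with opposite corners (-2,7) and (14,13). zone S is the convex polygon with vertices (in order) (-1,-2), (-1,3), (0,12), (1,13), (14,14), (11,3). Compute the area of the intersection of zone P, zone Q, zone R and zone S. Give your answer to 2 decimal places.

The intersection is the polygon with vertices (6,7), (3.4,7), (5.8,10), (6,10).
By the shoelace formula its area is 4.20.

4.20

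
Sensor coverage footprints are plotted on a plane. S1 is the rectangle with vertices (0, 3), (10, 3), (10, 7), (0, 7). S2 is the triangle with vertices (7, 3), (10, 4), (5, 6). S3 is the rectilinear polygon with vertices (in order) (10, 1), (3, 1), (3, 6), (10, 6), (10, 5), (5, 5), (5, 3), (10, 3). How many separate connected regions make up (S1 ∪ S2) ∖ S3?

(S1 ∪ S2) ∖ S3 splits into 2 disjoint pieces (area 10, area 19).

2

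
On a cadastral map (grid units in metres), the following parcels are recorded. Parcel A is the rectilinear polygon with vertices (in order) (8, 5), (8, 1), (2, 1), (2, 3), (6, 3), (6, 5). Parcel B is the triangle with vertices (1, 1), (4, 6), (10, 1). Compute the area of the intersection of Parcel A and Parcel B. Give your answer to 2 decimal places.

12.97

The intersection is the polygon with vertices (8,1), (2,1), (2,2.667), (2.2,3), (6,3), (6,4.333), (8,2.667).
By the shoelace formula its area is 12.97.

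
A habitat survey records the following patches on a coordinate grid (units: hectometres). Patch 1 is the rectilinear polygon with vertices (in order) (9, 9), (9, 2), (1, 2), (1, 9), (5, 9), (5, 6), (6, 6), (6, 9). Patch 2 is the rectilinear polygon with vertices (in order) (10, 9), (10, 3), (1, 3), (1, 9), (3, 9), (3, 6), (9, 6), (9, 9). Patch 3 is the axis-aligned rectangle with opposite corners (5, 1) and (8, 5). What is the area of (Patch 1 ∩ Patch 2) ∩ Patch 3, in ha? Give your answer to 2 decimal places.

6.00

The region (Patch 1 ∩ Patch 2) ∩ Patch 3 is the polygon with vertices (5,3), (5,5), (8,5), (8,3).
By the shoelace formula its area is 6.00.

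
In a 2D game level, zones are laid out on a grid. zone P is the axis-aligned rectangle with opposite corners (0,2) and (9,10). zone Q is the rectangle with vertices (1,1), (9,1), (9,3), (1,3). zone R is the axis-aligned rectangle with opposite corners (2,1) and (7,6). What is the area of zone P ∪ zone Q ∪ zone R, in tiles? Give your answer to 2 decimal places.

80.00

By inclusion–exclusion:
Individual areas: |zone P| = 72, |zone Q| = 16, |zone R| = 25.
|zone P∩zone Q|: x∈[1,9], y∈[2,3] → 8·1 = 8.
|zone P∩zone R|: x∈[2,7], y∈[2,6] → 5·4 = 20.
|zone Q∩zone R|: x∈[2,7], y∈[1,3] → 5·2 = 10.
|zone P∩zone Q∩zone R| = 5.
|zone P ∪ zone Q ∪ zone R| = 113 − 38 + 5 = 80.00.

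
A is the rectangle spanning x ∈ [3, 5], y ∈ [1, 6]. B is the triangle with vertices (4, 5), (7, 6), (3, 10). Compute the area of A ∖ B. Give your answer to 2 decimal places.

|A| = 10, |A∩B| = 0.9333.
|A ∖ B| = |A| − |A∩B| = 10 − 0.9333 = 9.07.

9.07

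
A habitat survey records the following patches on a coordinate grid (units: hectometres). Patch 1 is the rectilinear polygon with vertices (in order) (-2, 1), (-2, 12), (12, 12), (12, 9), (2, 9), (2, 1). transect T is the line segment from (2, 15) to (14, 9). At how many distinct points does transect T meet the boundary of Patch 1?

The segment meets the boundary at (12,10), (8,12).

2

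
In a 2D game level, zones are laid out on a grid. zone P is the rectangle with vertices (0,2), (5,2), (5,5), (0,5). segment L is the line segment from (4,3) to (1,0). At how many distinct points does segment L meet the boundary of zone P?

1

The segment meets the boundary at (3,2).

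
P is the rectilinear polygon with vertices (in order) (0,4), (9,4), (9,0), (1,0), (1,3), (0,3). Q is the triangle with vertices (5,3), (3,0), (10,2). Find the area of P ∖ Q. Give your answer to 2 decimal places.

24.74

|P| = 33, |P∩Q| = 8.2571.
|P ∖ Q| = |P| − |P∩Q| = 33 − 8.2571 = 24.74.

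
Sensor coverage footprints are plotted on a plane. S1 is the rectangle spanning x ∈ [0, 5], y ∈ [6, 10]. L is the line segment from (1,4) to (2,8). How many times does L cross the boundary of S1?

1

The segment meets the boundary at (1.5,6).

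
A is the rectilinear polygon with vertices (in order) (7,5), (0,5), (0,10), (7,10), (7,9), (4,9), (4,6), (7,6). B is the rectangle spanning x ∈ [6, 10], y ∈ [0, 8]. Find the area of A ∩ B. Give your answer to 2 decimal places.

The intersection is the polygon with vertices (6,5), (6,6), (7,6), (7,5).
By the shoelace formula its area is 1.00.

1.00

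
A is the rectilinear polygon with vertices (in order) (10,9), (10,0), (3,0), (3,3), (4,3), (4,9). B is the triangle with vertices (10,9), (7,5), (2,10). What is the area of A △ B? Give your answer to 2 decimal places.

47.50

|A| = 57, |B| = 17.5, |A∩B| = 13.5.
|A △ B| = |A| + |B| − 2·|A∩B| = 57 + 17.5 − 27 = 47.50.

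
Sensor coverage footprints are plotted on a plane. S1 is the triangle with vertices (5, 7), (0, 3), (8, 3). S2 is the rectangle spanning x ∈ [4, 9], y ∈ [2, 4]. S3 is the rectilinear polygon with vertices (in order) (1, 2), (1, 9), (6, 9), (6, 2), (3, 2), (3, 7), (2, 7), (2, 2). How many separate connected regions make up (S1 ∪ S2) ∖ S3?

3

(S1 ∪ S2) ∖ S3 splits into 3 disjoint pieces (area 0.4, area 2, area 7.0417).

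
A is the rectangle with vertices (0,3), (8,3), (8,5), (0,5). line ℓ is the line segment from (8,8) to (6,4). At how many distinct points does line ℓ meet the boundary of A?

The segment meets the boundary at (6.5,5).

1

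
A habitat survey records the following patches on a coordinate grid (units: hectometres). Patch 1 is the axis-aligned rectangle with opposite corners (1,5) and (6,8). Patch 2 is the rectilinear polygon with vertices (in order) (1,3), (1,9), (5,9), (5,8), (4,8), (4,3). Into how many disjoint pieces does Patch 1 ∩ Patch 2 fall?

1

Patch 1 ∩ Patch 2 is a single connected region.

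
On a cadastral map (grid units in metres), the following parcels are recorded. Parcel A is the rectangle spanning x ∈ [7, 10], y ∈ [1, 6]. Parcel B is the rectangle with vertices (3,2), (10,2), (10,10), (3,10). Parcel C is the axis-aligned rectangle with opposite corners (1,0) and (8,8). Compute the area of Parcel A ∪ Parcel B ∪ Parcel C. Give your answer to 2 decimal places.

84.00

By inclusion–exclusion:
Individual areas: |Parcel A| = 15, |Parcel B| = 56, |Parcel C| = 56.
|Parcel A∩Parcel B|: x∈[7,10], y∈[2,6] → 3·4 = 12.
|Parcel A∩Parcel C|: x∈[7,8], y∈[1,6] → 1·5 = 5.
|Parcel B∩Parcel C|: x∈[3,8], y∈[2,8] → 5·6 = 30.
|Parcel A∩Parcel B∩Parcel C| = 4.
|Parcel A ∪ Parcel B ∪ Parcel C| = 127 − 47 + 4 = 84.00.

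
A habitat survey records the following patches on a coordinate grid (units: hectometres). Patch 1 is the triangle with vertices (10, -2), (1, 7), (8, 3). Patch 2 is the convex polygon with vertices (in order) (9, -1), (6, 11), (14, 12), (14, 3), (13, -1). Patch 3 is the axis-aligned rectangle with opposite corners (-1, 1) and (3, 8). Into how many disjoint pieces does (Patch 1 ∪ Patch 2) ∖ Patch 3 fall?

1

(Patch 1 ∪ Patch 2) ∖ Patch 3 is a single connected region.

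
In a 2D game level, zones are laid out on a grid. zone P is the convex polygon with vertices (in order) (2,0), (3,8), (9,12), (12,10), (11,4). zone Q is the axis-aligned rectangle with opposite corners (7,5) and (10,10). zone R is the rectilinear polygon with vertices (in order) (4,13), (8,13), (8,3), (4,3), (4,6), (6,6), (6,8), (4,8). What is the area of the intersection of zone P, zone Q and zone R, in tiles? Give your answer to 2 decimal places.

The intersection is the polygon with vertices (7,10), (8,10), (8,5), (7,5).
By the shoelace formula its area is 5.00.

5.00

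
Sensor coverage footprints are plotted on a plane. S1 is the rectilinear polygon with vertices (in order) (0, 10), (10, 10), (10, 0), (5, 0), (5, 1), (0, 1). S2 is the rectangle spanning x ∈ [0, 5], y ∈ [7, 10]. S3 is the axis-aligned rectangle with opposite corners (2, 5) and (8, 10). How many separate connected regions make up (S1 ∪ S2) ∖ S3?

1

(S1 ∪ S2) ∖ S3 is a single connected region.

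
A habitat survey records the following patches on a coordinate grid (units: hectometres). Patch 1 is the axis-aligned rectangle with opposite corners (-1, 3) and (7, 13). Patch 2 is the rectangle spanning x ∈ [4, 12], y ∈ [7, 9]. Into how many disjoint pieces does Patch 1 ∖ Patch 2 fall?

Patch 1 ∖ Patch 2 is a single connected region.

1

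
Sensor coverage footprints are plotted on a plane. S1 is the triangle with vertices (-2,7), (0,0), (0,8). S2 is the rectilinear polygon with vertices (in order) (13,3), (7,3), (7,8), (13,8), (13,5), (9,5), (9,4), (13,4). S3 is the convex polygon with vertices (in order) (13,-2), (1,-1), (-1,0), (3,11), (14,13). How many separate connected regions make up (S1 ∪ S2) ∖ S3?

(S1 ∪ S2) ∖ S3 is a single connected region.

1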